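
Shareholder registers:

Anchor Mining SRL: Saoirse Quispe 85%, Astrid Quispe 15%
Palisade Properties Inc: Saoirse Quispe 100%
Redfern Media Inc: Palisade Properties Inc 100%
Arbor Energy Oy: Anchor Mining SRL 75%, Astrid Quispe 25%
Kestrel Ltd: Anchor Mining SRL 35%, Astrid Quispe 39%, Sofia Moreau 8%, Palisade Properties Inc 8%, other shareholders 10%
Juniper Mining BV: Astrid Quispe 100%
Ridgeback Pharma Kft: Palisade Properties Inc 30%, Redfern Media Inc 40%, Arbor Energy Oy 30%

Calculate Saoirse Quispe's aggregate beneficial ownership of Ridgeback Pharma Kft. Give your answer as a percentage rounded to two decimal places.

89.13%

Saoirse reaches Ridgeback along 3 paths.
Via Palisade: 100% × 30% = 30%.
Via Palisade → Redfern: 100% × 100% × 40% = 40%.
Via Anchor → Arbor: 85% × 75% × 30% = 19.125%.
Total: 30% + 40% + 19.125% = 89.125%.
Rounded: 89.13%.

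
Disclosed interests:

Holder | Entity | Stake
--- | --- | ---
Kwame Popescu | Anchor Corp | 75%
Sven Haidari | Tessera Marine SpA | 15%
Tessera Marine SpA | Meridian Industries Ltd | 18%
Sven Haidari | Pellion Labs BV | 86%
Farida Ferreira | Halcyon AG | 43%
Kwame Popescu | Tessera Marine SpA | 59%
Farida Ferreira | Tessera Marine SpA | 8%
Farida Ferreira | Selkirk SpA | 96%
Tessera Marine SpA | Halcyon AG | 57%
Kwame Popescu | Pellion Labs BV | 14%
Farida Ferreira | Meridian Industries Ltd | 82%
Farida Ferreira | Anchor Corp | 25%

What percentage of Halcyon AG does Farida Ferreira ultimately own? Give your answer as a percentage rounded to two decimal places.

47.56%

Farida reaches Halcyon along 2 paths.
Direct stake: 43% = 43%.
Via Tessera: 8% × 57% = 4.56%.
Total: 43% + 4.56% = 47.56%.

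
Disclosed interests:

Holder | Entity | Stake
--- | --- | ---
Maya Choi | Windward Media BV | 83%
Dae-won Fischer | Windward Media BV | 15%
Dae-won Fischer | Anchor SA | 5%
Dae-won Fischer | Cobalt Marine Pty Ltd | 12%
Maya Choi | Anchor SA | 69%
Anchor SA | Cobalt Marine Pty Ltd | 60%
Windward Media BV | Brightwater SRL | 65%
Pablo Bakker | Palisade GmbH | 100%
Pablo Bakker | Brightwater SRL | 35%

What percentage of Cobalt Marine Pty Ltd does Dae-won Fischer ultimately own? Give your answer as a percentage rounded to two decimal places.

Dae-won reaches Cobalt along 2 paths.
Via Anchor: 5% × 60% = 3%.
Direct stake: 12% = 12%.
Total: 3% + 12% = 15%.
Rounded: 15.00%.

15.00%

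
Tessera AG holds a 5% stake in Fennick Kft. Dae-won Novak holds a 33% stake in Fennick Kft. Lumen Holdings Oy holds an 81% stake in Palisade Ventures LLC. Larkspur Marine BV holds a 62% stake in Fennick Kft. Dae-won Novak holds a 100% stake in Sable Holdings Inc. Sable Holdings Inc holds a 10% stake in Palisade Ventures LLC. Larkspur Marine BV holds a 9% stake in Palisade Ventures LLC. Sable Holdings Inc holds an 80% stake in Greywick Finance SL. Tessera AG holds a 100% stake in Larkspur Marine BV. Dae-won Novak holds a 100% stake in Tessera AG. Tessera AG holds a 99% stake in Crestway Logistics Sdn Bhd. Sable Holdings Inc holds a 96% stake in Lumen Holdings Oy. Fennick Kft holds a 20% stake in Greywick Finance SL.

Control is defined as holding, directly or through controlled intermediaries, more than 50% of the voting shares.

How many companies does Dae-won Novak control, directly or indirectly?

8

Dae-won holds 100% of Sable, so Dae-won controls Sable.
Dae-won holds 100% of Tessera, so Dae-won controls Tessera.
Tessera holds 100% of Larkspur, so Dae-won controls Larkspur.
Tessera holds 99% of Crestway, so Dae-won controls Crestway.
Sable holds 96% of Lumen, so Dae-won controls Lumen.
Dae-won and Larkspur and Tessera together hold 33% + 62% + 5% = 100% of Fennick, so Dae-won controls Fennick.
Larkspur and Sable and Lumen together hold 9% + 10% + 81% = 100% of Palisade, so Dae-won controls Palisade.
Sable and Fennick together hold 80% + 20% = 100% of Greywick, so Dae-won controls Greywick.
Dae-won controls 8 companies.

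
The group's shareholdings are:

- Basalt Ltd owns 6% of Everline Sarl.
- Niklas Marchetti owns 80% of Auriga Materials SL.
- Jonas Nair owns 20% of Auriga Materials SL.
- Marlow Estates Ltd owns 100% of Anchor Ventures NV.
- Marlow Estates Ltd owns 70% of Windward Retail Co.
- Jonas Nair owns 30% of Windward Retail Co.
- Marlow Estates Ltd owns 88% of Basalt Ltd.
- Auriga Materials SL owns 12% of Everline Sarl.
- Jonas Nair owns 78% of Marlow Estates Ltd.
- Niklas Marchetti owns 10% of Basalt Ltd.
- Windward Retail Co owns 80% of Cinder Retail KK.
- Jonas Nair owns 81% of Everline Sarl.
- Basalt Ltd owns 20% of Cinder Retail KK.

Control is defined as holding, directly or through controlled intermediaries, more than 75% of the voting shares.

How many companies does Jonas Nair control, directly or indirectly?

Jonas holds 78% of Marlow, so Jonas controls Marlow.
Marlow holds 100% of Anchor, so Jonas controls Anchor.
Jonas and Marlow together hold 30% + 70% = 100% of Windward, so Jonas controls Windward.
Marlow holds 88% of Basalt, so Jonas controls Basalt.
Jonas and Basalt together hold 81% + 6% = 87% of Everline, so Jonas controls Everline.
Windward and Basalt together hold 80% + 20% = 100% of Cinder, so Jonas controls Cinder.
No other company's threshold is met.
Jonas controls 6 companies.

6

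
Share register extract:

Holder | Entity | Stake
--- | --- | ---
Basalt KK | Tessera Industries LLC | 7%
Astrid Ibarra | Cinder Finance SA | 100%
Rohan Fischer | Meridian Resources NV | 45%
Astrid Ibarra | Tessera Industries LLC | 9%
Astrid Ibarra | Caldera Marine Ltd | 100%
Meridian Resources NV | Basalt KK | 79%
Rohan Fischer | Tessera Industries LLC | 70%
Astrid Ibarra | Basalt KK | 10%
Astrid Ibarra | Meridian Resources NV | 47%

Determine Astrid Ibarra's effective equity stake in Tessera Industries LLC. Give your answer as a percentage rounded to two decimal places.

Astrid reaches Tessera along 3 paths.
Direct stake: 9% = 9%.
Via Meridian → Basalt: 47% × 79% × 7% = 2.5991%.
Via Basalt: 10% × 7% = 0.7%.
Total: 9% + 2.5991% + 0.7% = 12.2991%.
Rounded: 12.30%.

12.30%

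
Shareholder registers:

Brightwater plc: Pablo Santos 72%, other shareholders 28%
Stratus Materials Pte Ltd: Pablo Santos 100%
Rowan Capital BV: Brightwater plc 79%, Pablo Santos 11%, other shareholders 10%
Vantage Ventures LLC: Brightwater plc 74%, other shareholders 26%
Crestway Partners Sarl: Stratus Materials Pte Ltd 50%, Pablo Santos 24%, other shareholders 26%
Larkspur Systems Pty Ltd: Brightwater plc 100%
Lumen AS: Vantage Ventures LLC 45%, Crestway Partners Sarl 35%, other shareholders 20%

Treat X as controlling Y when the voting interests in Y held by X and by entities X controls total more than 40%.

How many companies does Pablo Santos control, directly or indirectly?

7

Pablo holds 72% of Brightwater, so Pablo controls Brightwater.
Pablo holds 100% of Stratus, so Pablo controls Stratus.
Brightwater and Pablo together hold 79% + 11% = 90% of Rowan, so Pablo controls Rowan.
Brightwater holds 74% of Vantage, so Pablo controls Vantage.
Stratus and Pablo together hold 50% + 24% = 74% of Crestway, so Pablo controls Crestway.
Brightwater holds 100% of Larkspur, so Pablo controls Larkspur.
Vantage and Crestway together hold 45% + 35% = 80% of Lumen, so Pablo controls Lumen.
Pablo controls 7 companies.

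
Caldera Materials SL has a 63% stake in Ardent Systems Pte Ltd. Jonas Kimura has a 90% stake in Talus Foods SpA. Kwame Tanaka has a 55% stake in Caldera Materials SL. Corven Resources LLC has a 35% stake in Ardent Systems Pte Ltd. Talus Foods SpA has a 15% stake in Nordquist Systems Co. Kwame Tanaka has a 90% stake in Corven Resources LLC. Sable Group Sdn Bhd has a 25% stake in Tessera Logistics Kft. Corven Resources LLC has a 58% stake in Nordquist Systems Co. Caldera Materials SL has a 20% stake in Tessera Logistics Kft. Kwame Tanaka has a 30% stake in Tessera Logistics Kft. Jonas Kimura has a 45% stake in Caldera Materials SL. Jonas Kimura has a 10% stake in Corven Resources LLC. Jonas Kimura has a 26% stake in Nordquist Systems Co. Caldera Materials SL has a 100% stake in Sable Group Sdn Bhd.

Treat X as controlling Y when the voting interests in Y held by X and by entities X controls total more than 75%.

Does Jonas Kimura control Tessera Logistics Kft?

Jonas holds 90% of Talus, so Jonas controls Talus.
Neither Jonas nor any entity Jonas controls holds any voting interest in Tessera.
So Jonas does not control Tessera.

No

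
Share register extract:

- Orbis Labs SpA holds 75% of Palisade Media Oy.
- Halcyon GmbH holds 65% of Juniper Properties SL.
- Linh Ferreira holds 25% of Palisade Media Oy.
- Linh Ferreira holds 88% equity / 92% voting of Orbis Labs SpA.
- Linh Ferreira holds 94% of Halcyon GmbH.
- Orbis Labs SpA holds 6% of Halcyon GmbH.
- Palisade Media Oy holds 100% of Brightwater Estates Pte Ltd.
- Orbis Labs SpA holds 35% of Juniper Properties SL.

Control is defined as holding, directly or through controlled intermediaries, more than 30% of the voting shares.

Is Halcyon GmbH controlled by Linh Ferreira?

Linh holds 92% of Orbis, so Linh controls Orbis.
Orbis and Linh together hold 6% + 94% = 100% of Halcyon, so Linh controls Halcyon.

Yes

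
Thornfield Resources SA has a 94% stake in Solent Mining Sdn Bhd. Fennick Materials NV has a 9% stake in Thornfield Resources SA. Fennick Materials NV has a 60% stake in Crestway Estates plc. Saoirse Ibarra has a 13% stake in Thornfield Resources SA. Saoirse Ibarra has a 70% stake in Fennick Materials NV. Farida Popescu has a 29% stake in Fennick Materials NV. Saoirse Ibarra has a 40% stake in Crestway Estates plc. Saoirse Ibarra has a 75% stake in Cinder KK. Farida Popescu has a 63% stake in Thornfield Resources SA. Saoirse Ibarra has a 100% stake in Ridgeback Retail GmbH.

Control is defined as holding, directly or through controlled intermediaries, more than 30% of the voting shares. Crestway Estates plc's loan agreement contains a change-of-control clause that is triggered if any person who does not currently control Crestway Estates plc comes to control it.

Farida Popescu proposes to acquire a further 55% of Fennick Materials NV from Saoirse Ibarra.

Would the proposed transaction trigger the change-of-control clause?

The purchase adds only to Farida's holdings (Saoirse's stake shrinks), so Farida is the only person who could newly come to control Crestway.
Farida holds 63% of Thornfield, so Farida controls Thornfield.
Thornfield holds 94% of Solent, so Farida controls Solent.
Neither Farida nor any entity Farida controls holds any voting interest in Crestway.
So before the transaction, Farida does not control Crestway.
After the purchase, Farida's direct stake in Fennick rises to 29% + 55% = 84%, and Saoirse's stake falls to 15%.
Farida holds 84% of Fennick, so Farida controls Fennick.
Fennick holds 60% of Crestway, so Farida controls Crestway.
Farida did not control Crestway before and does after, so the clause is triggered.

Yes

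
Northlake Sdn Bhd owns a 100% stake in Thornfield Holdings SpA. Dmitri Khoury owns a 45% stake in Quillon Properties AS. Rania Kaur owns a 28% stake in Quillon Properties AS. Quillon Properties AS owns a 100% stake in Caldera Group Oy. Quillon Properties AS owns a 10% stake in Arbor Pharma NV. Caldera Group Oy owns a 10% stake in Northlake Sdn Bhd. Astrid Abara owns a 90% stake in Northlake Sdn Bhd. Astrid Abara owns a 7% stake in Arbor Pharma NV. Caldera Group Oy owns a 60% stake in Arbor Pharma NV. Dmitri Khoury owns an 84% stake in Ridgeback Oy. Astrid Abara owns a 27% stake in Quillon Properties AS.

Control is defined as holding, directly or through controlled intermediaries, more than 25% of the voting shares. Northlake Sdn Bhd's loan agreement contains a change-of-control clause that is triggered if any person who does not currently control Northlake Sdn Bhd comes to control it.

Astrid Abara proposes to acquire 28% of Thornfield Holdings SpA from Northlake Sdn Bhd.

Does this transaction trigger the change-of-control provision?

The purchase adds only to Astrid's holdings (Northlake's stake shrinks), so Astrid is the only person who could newly come to control Northlake.
Astrid holds 27% of Quillon, so Astrid controls Quillon.
Quillon holds 100% of Caldera, so Astrid controls Caldera.
Caldera and Astrid together hold 10% + 90% = 100% of Northlake, so Astrid controls Northlake.
So Astrid already controls Northlake before the transaction.
After the purchase, Astrid holds 28% of Thornfield directly, and Northlake's stake falls to 72%.
Astrid controlled Northlake already, so this is not a new person acquiring control; every other person's position is unchanged or reduced.
No new person acquires control, so the clause is not triggered.

No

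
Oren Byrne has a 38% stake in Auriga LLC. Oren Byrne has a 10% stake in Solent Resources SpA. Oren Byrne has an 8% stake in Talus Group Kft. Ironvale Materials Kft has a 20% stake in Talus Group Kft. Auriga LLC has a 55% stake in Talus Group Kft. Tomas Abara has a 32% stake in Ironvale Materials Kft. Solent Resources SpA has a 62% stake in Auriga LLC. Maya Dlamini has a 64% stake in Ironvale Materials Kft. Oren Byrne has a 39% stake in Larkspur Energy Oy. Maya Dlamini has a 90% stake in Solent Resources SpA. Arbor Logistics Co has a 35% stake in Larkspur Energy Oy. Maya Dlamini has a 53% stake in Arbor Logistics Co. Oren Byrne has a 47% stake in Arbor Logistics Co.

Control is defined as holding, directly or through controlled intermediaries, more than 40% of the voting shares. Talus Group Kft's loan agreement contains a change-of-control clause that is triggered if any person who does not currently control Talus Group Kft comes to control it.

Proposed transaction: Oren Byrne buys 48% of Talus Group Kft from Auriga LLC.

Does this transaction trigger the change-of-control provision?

Yes

The purchase adds only to Oren's holdings (Auriga's stake shrinks), so Oren is the only person who could newly come to control Talus.
Oren holds 47% of Arbor, so Oren controls Arbor.
Oren and Arbor together hold 39% + 35% = 74% of Larkspur, so Oren controls Larkspur.
In Talus, Oren's side holds only 8%, not > 40%.
So before the transaction, Oren does not control Talus.
After the purchase, Oren's direct stake in Talus rises to 8% + 48% = 56%, and Auriga's stake falls to 7%.
Oren holds 56% of Talus, so Oren controls Talus.
Oren did not control Talus before and does after, so the clause is triggered.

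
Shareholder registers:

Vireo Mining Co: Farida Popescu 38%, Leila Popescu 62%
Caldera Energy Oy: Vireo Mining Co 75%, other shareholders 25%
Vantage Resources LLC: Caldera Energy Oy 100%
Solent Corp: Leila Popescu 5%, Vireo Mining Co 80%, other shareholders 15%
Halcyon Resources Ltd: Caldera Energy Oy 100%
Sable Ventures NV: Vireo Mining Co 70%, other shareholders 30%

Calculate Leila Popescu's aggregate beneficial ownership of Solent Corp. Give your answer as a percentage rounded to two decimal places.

54.60%

Leila reaches Solent along 2 paths.
Direct stake: 5% = 5%.
Via Vireo: 62% × 80% = 49.6%.
Total: 5% + 49.6% = 54.6%.
Rounded: 54.60%.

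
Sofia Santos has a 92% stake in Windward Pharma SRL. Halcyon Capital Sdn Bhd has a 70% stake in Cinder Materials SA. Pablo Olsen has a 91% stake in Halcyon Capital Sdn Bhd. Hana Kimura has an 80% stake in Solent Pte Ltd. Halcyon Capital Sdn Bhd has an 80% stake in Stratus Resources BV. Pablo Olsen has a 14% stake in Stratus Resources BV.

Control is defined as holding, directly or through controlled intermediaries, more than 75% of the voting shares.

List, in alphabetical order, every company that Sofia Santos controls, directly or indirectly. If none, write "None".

Windward Pharma SRL

Sofia holds 92% of Windward, so Sofia controls Windward.
No other company's threshold is met.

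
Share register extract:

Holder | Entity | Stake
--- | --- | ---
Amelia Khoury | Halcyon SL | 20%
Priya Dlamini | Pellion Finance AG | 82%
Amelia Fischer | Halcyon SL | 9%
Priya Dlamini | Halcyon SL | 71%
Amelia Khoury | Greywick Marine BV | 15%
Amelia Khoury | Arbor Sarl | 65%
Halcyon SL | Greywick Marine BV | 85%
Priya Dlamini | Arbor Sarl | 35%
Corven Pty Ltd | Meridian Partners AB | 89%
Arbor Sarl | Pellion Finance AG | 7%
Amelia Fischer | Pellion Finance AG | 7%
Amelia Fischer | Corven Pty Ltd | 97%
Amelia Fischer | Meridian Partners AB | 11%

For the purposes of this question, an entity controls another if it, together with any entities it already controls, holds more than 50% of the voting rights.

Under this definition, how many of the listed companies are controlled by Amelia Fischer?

2

Amelia Fischer holds 97% of Corven, so Amelia Fischer controls Corven.
Amelia Fischer and Corven together hold 11% + 89% = 100% of Meridian, so Amelia Fischer controls Meridian.
No other company's threshold is met.
Amelia Fischer controls 2 companies.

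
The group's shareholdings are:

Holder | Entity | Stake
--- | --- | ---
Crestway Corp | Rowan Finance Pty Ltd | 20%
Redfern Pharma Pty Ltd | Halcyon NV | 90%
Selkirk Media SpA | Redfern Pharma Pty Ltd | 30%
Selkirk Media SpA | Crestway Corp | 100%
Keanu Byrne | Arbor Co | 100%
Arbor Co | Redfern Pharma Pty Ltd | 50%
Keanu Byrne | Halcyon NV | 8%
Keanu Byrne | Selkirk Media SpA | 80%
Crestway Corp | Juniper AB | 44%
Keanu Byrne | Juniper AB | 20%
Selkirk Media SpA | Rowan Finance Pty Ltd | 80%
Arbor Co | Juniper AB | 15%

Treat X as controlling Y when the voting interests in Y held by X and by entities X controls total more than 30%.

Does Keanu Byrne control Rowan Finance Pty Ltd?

Keanu holds 80% of Selkirk, so Keanu controls Selkirk.
Selkirk holds 100% of Crestway, so Keanu controls Crestway.
Crestway and Selkirk together hold 20% + 80% = 100% of Rowan, so Keanu controls Rowan.

Yes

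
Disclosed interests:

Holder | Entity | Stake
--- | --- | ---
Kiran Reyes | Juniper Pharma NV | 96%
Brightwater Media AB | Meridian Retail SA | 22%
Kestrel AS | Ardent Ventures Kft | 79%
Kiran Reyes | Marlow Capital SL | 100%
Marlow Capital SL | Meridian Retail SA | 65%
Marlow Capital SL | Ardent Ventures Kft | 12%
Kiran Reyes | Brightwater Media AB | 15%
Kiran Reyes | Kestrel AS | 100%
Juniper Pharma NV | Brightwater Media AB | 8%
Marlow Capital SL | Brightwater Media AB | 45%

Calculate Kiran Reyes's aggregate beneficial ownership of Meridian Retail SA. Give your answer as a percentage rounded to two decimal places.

Kiran reaches Meridian along 4 paths.
Via Marlow: 100% × 65% = 65%.
Via Juniper → Brightwater: 96% × 8% × 22% = 1.6896%.
Via Brightwater: 15% × 22% = 3.3%.
Via Marlow → Brightwater: 100% × 45% × 22% = 9.9%.
Total: 65% + 1.6896% + 3.3% + 9.9% = 79.8896%.
Rounded: 79.89%.

79.89%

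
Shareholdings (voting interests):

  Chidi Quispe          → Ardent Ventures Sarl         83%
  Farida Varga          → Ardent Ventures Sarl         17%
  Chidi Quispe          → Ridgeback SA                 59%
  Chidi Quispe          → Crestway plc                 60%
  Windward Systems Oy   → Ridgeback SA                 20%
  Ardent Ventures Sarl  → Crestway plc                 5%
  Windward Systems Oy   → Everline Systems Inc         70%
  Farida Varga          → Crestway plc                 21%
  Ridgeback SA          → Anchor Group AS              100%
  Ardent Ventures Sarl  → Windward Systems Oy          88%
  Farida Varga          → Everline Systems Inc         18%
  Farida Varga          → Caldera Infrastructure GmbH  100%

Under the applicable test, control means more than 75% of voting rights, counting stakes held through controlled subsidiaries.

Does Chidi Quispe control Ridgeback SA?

Chidi holds 83% of Ardent, so Chidi controls Ardent.
Ardent holds 88% of Windward, so Chidi controls Windward.
Windward and Chidi together hold 20% + 59% = 79% of Ridgeback, so Chidi controls Ridgeback.

Yes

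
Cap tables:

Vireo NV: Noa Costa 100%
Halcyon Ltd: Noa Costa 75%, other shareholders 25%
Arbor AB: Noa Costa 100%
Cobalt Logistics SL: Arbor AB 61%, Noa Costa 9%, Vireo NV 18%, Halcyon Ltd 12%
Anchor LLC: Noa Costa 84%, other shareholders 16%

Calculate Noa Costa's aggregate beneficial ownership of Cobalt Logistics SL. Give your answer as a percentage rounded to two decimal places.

Noa reaches Cobalt along 4 paths.
Via Arbor: 100% × 61% = 61%.
Direct stake: 9% = 9%.
Via Vireo: 100% × 18% = 18%.
Via Halcyon: 75% × 12% = 9%.
Total: 61% + 9% + 18% + 9% = 97%.
Rounded: 97.00%.

97.00%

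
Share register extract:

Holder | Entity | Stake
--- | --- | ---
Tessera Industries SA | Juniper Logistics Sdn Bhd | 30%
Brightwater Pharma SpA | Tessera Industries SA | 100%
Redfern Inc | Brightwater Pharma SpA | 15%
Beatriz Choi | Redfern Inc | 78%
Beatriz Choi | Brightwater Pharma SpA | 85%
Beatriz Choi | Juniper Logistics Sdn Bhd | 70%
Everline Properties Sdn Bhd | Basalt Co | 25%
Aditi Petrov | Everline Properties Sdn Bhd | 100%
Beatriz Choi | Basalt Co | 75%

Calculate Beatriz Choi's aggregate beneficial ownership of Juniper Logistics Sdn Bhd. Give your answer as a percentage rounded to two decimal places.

99.01%

Beatriz reaches Juniper along 3 paths.
Via Brightwater → Tessera: 85% × 100% × 30% = 25.5%.
Via Redfern → Brightwater → Tessera: 78% × 15% × 100% × 30% = 3.51%.
Direct stake: 70% = 70%.
Total: 25.5% + 3.51% + 70% = 99.01%.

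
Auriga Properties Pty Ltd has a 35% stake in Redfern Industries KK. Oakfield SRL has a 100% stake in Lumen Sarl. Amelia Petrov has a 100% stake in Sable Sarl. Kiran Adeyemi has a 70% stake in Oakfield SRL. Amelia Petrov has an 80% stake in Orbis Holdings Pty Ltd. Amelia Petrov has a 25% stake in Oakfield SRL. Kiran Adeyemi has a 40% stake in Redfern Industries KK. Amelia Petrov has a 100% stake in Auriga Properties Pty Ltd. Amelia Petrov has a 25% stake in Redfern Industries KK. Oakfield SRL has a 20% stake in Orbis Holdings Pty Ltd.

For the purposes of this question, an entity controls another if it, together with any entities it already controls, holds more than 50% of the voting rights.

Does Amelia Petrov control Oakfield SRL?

Amelia holds 100% of Auriga, so Amelia controls Auriga.
Amelia and Auriga together hold 25% + 35% = 60% of Redfern, so Amelia controls Redfern.
Amelia holds 100% of Sable, so Amelia controls Sable.
Amelia holds 80% of Orbis, so Amelia controls Orbis.
In Oakfield, Amelia's side holds only 25%, not > 50%.
So Amelia does not control Oakfield.

No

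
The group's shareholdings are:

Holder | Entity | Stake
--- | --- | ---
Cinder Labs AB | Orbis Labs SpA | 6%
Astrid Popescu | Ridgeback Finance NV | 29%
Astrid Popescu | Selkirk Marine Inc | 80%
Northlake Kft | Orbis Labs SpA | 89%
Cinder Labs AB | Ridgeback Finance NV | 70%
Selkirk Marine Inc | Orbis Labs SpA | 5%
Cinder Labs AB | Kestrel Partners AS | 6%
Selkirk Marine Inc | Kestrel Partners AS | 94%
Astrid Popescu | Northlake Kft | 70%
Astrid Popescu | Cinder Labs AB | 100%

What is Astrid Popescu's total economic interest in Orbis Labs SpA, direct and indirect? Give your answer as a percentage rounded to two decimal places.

Astrid reaches Orbis along 3 paths.
Via Cinder: 100% × 6% = 6%.
Via Selkirk: 80% × 5% = 4%.
Via Northlake: 70% × 89% = 62.3%.
Total: 6% + 4% + 62.3% = 72.3%.
Rounded: 72.30%.

72.30%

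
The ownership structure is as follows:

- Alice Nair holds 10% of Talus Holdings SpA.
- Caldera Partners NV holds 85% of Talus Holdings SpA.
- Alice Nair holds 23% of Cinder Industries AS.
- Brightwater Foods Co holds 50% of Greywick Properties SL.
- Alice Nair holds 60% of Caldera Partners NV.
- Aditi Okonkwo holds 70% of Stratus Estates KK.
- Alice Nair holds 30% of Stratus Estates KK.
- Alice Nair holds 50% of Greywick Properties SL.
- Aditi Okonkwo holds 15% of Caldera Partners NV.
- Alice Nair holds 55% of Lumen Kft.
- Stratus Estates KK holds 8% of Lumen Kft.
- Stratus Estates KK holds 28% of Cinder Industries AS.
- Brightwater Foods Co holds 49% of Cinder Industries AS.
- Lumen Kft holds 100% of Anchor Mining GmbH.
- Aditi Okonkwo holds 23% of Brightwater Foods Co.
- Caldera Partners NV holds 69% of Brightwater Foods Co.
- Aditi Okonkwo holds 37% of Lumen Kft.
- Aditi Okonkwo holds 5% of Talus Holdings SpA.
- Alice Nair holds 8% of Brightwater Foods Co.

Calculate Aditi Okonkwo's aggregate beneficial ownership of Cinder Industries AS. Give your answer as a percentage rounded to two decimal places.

Aditi reaches Cinder along 3 paths.
Via Stratus: 70% × 28% = 19.6%.
Via Caldera → Brightwater: 15% × 69% × 49% = 5.0715%.
Via Brightwater: 23% × 49% = 11.27%.
Total: 19.6% + 5.0715% + 11.27% = 35.9415%.
Rounded: 35.94%.

35.94%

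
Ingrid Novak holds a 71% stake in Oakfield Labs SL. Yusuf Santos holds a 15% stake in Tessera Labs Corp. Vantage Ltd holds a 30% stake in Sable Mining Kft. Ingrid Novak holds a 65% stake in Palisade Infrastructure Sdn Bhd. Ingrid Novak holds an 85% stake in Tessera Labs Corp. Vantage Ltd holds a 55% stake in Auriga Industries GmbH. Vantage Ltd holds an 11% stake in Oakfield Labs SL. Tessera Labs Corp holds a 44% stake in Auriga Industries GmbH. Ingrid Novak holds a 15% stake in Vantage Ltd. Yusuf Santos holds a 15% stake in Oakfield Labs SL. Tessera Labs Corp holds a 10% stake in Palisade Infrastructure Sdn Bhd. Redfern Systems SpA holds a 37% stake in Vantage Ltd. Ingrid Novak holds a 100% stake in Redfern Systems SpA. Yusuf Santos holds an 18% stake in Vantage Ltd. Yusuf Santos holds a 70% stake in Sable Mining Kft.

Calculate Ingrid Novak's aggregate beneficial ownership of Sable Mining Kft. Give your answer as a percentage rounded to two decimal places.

15.60%

Ingrid reaches Sable along 2 paths.
Via Redfern → Vantage: 100% × 37% × 30% = 11.1%.
Via Vantage: 15% × 30% = 4.5%.
Total: 11.1% + 4.5% = 15.6%.
Rounded: 15.60%.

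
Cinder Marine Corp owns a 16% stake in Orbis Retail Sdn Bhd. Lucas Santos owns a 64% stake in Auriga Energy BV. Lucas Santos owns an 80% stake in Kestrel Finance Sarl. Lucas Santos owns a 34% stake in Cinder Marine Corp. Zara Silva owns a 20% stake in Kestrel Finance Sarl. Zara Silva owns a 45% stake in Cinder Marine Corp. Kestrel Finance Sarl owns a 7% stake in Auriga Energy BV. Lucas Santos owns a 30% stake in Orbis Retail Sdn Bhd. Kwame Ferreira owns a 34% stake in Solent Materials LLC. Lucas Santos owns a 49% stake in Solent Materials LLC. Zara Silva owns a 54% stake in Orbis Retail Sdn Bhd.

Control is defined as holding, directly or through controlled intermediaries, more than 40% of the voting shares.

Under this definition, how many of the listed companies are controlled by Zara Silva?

2

Zara holds 45% of Cinder, so Zara controls Cinder.
Cinder and Zara together hold 16% + 54% = 70% of Orbis, so Zara controls Orbis.
No other company's threshold is met.
Zara controls 2 companies.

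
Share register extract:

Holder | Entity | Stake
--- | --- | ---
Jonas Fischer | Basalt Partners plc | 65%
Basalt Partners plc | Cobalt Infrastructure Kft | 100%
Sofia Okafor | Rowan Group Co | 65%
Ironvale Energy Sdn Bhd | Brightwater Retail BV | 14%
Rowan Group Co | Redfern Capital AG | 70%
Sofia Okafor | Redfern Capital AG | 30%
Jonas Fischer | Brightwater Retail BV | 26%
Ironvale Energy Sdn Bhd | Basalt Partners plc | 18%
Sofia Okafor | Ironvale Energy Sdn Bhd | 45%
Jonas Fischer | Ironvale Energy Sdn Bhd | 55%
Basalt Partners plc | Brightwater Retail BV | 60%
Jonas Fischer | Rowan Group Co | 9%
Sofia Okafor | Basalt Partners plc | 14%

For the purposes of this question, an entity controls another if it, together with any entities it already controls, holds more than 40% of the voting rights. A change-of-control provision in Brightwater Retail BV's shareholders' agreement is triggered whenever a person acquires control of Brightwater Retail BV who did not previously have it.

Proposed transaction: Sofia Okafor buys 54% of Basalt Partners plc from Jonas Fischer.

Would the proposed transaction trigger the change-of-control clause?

The purchase adds only to Sofia's holdings (Jonas's stake shrinks), so Sofia is the only person who could newly come to control Brightwater.
Sofia holds 45% of Ironvale, so Sofia controls Ironvale.
Sofia holds 65% of Rowan, so Sofia controls Rowan.
Rowan and Sofia together hold 70% + 30% = 100% of Redfern, so Sofia controls Redfern.
In Brightwater, Sofia's side holds only 14%, not > 40%.
So before the transaction, Sofia does not control Brightwater.
After the purchase, Sofia's direct stake in Basalt rises to 14% + 54% = 68%, and Jonas's stake falls to 11%.
Ironvale and Sofia together hold 18% + 68% = 86% of Basalt, so Sofia controls Basalt.
Basalt and Ironvale together hold 60% + 14% = 74% of Brightwater, so Sofia controls Brightwater.
Sofia did not control Brightwater before and does after, so the clause is triggered.

Yes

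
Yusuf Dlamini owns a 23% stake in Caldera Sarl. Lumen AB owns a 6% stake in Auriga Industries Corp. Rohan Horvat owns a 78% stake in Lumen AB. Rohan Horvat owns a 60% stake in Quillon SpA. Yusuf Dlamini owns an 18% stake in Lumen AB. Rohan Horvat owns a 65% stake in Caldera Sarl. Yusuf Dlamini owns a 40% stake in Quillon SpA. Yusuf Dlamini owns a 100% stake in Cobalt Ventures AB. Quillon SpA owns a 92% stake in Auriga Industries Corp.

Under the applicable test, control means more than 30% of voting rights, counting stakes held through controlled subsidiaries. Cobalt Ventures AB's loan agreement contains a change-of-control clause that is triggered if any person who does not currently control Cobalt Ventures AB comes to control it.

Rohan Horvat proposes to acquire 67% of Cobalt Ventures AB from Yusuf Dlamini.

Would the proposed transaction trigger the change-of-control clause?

The purchase adds only to Rohan's holdings (Yusuf's stake shrinks), so Rohan is the only person who could newly come to control Cobalt.
Rohan holds 78% of Lumen, so Rohan controls Lumen.
Rohan holds 65% of Caldera, so Rohan controls Caldera.
Rohan holds 60% of Quillon, so Rohan controls Quillon.
Quillon and Lumen together hold 92% + 6% = 98% of Auriga, so Rohan controls Auriga.
Neither Rohan nor any entity Rohan controls holds any voting interest in Cobalt.
So before the transaction, Rohan does not control Cobalt.
After the purchase, Rohan holds 67% of Cobalt directly, and Yusuf's stake falls to 33%.
Rohan holds 67% of Cobalt, so Rohan controls Cobalt.
Rohan did not control Cobalt before and does after, so the clause is triggered.

Yes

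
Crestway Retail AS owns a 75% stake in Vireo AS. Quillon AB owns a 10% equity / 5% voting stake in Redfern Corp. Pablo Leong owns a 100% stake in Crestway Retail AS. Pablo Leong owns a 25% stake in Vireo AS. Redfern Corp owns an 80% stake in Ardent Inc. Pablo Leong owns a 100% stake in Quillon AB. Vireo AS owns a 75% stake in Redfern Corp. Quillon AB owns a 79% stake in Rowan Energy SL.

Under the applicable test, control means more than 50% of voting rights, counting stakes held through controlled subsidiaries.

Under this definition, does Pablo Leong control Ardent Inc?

Pablo holds 100% of Crestway, so Pablo controls Crestway.
Crestway and Pablo together hold 75% + 25% = 100% of Vireo, so Pablo controls Vireo.
Pablo holds 100% of Quillon, so Pablo controls Quillon.
Quillon and Vireo together hold 5% + 75% = 80% of Redfern, so Pablo controls Redfern.
Redfern holds 80% of Ardent, so Pablo controls Ardent.

Yes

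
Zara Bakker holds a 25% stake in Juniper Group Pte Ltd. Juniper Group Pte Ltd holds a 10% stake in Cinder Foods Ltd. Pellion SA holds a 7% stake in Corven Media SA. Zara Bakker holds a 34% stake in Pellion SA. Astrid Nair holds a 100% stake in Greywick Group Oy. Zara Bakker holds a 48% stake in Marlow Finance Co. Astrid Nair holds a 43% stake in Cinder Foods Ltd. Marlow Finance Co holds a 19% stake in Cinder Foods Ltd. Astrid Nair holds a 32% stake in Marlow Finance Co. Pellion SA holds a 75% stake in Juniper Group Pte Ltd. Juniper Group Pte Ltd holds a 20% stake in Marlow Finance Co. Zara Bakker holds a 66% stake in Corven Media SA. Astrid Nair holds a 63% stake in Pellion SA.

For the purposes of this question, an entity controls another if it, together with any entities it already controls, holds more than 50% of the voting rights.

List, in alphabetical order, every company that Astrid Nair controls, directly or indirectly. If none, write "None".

Astrid holds 63% of Pellion, so Astrid controls Pellion.
Pellion holds 75% of Juniper, so Astrid controls Juniper.
Astrid and Juniper together hold 32% + 20% = 52% of Marlow, so Astrid controls Marlow.
Marlow and Juniper and Astrid together hold 19% + 10% + 43% = 72% of Cinder, so Astrid controls Cinder.
Astrid holds 100% of Greywick, so Astrid controls Greywick.
No other company's threshold is met.

Cinder Foods Ltd, Greywick Group Oy, Juniper Group Pte Ltd, Marlow Finance Co, Pellion SA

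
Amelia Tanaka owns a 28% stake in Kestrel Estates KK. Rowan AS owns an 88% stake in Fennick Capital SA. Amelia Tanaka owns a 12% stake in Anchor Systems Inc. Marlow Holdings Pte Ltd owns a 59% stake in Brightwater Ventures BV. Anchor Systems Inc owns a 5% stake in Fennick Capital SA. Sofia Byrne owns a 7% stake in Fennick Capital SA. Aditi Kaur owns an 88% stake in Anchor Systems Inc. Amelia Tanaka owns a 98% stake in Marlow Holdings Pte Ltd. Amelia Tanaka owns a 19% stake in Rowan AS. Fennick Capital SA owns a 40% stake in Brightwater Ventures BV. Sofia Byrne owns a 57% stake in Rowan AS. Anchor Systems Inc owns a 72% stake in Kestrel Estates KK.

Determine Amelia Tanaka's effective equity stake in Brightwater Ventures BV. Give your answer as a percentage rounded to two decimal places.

Amelia reaches Brightwater along 3 paths.
Via Rowan → Fennick: 19% × 88% × 40% = 6.688%.
Via Anchor → Fennick: 12% × 5% × 40% = 0.24%.
Via Marlow: 98% × 59% = 57.82%.
Total: 6.688% + 0.24% + 57.82% = 64.748%.
Rounded: 64.75%.

64.75%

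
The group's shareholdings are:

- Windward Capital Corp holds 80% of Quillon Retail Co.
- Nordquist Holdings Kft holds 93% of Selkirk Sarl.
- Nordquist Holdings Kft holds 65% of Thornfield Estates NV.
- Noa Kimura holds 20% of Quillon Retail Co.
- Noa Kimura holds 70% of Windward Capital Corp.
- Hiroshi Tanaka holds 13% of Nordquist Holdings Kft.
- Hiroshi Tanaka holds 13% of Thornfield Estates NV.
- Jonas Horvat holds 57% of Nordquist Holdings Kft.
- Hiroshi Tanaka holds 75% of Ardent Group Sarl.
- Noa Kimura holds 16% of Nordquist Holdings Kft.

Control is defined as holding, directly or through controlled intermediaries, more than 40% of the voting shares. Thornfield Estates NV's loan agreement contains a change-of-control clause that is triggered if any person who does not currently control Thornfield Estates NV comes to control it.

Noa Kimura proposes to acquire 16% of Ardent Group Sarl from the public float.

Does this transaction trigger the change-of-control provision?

The purchase changes only Noa's holdings, so Noa is the only person who could newly come to control Thornfield.
Noa holds 70% of Windward, so Noa controls Windward.
Noa and Windward together hold 20% + 80% = 100% of Quillon, so Noa controls Quillon.
Neither Noa nor any entity Noa controls holds any voting interest in Thornfield.
So before the transaction, Noa does not control Thornfield.
After the purchase, Noa holds 16% of Ardent directly.
Noa's side now holds 16% of Ardent, not > 40%, so Noa still does not control Ardent.
After the transaction, neither Noa nor any entity Noa controls holds a voting interest in Thornfield, so Noa still does not control it.
No new person acquires control, so the clause is not triggered.

No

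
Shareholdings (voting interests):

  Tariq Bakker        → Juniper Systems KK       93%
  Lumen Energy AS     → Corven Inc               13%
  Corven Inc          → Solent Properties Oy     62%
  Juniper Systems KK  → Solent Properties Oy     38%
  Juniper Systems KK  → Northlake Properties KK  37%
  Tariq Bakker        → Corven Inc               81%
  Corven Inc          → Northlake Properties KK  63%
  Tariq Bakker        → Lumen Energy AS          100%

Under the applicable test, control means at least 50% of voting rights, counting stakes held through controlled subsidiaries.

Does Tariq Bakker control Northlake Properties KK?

Yes

Tariq holds 93% of Juniper, so Tariq controls Juniper.
Tariq holds 100% of Lumen, so Tariq controls Lumen.
Lumen and Tariq together hold 13% + 81% = 94% of Corven, so Tariq controls Corven.
Juniper and Corven together hold 37% + 63% = 100% of Northlake, so Tariq controls Northlake.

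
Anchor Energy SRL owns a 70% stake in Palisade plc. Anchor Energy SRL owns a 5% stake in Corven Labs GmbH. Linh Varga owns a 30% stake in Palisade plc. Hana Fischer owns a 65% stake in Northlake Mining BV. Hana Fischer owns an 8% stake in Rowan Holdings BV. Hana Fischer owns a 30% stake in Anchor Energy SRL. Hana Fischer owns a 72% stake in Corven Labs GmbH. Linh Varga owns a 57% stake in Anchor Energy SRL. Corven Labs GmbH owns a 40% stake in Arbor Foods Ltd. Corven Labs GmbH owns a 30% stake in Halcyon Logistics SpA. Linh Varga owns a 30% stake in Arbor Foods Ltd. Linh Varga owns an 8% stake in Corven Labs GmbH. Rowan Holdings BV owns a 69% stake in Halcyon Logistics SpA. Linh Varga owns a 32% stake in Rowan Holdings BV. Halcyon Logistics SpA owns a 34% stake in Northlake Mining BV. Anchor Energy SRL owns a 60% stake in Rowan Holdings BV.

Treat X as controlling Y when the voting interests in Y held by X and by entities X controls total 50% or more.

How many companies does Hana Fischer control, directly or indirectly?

Hana holds 72% of Corven, so Hana controls Corven.
Hana holds 65% of Northlake, so Hana controls Northlake.
No other company's threshold is met.
Hana controls 2 companies.

2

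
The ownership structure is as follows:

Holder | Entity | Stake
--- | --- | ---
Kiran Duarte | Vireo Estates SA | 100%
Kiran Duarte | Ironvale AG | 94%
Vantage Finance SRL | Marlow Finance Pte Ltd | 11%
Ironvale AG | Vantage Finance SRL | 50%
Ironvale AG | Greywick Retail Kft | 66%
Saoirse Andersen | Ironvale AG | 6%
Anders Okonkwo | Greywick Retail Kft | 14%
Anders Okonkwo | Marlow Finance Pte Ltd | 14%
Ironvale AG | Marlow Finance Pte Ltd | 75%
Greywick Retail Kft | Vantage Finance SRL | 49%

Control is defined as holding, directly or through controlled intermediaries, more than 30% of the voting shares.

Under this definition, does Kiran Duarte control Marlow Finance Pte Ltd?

Kiran holds 94% of Ironvale, so Kiran controls Ironvale.
Ironvale holds 66% of Greywick, so Kiran controls Greywick.
Greywick and Ironvale together hold 49% + 50% = 99% of Vantage, so Kiran controls Vantage.
Vantage and Ironvale together hold 11% + 75% = 86% of Marlow, so Kiran controls Marlow.

Yes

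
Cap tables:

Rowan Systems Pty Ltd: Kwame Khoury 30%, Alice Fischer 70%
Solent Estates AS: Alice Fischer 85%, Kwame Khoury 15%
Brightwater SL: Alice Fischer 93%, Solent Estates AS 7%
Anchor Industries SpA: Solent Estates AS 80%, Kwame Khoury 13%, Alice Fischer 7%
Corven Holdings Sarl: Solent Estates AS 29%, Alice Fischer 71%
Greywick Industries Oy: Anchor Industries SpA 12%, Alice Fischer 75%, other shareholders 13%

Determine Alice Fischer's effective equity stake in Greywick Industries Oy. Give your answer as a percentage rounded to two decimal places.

Alice reaches Greywick along 3 paths.
Via Solent → Anchor: 85% × 80% × 12% = 8.16%.
Via Anchor: 7% × 12% = 0.84%.
Direct stake: 75% = 75%.
Total: 8.16% + 0.84% + 75% = 84%.
Rounded: 84.00%.

84.00%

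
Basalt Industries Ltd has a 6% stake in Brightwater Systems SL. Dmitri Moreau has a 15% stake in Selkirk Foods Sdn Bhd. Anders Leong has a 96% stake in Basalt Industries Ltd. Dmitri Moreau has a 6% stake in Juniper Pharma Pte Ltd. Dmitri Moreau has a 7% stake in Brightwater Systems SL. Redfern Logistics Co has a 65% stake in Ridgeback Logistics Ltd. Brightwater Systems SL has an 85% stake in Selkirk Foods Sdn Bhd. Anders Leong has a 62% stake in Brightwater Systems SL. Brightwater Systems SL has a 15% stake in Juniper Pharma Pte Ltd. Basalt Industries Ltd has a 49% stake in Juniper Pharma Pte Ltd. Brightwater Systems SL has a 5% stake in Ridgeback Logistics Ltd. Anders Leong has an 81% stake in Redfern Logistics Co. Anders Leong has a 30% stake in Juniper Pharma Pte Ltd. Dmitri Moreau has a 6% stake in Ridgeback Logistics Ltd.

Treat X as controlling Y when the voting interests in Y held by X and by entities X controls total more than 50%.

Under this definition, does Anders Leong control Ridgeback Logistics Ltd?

Yes

Anders holds 81% of Redfern, so Anders controls Redfern.
Anders holds 96% of Basalt, so Anders controls Basalt.
Basalt and Anders together hold 6% + 62% = 68% of Brightwater, so Anders controls Brightwater.
Redfern and Brightwater together hold 65% + 5% = 70% of Ridgeback, so Anders controls Ridgeback.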